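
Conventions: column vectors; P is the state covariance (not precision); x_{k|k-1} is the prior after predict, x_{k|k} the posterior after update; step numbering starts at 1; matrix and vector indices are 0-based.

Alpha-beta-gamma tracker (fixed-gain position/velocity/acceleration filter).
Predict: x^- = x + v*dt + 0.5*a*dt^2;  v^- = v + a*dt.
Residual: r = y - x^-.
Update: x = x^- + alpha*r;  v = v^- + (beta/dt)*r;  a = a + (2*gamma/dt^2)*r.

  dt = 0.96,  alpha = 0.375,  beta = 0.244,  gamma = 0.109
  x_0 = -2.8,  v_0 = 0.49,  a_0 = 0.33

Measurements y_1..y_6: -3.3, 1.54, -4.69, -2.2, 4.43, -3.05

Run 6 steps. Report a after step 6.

step 1: x_pred=-2.1775  r=-1.1225  x^+=-2.5985  v^+=0.5215  a^+=0.0645
step 2: x_pred=-2.0681  r=3.6081  x^+=-0.7151  v^+=1.5005  a^+=0.9180
step 3: x_pred=1.1484  r=-5.8384  x^+=-1.0410  v^+=0.8978  a^+=-0.4631
step 4: x_pred=-0.3925  r=-1.8075  x^+=-1.0703  v^+=-0.0062  a^+=-0.8906
step 5: x_pred=-1.4866  r=5.9166  x^+=0.7321  v^+=0.6426  a^+=0.5089
step 6: x_pred=1.5835  r=-4.6335  x^+=-0.1540  v^+=-0.0465  a^+=-0.5871

a_post = -0.5871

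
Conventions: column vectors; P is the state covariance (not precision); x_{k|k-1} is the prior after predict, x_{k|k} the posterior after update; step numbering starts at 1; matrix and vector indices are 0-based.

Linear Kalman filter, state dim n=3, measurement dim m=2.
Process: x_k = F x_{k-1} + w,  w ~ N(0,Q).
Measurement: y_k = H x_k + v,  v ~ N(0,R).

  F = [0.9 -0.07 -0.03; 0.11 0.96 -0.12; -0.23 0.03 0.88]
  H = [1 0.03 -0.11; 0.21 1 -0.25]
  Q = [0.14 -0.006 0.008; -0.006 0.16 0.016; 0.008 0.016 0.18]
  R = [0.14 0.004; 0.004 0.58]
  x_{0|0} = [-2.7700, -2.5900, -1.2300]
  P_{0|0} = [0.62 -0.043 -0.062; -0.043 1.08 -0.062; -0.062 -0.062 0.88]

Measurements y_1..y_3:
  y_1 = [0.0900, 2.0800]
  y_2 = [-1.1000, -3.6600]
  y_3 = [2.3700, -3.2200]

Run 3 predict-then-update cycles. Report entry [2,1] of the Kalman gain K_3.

step 1: x^-=[-2.2748, -2.6435, -0.5230]  P^-=[0.6568 -0.0427 -0.1934; -0.0427 1.1823 -0.1120; -0.1934 -0.1120 0.9177]  S=[0.8497 0.2256; 0.2256 1.9070]  K=[0.8017 -0.0196; -0.1665 0.6497; -0.3068 -0.1640]  nu=[2.3866, 5.0705]  x^+=[-0.4607, 0.2532, -2.0868]  P^+=[0.1170 -0.0233 0.0378; -0.0233 0.4027 0.0866; 0.0378 0.0866 0.7637]
step 2: x^-=[-0.3697, 0.4428, -1.7229]  P^-=[0.2387 -0.0446 -0.0134; -0.0446 0.5177 0.0266; -0.0134 0.0266 0.7675]  S=[0.3886 0.0464; 0.0464 1.1255]  K=[0.6168 -0.0176; -0.1363 0.4513; -0.2331 -0.1397]  nu=[-0.9331, -4.4559]  x^+=[-0.8670, -1.4410, -0.8827]  P^+=[0.0915 -0.0161 0.0435; -0.0161 0.2869 0.0892; 0.0435 0.0892 0.7214]
step 3: x^-=[-0.6530, -1.3728, -0.6206]  P^-=[0.2163 -0.0340 -0.0021; -0.0340 0.4108 0.0297; -0.0021 0.0297 0.7311]  S=[0.3637 0.0447; 0.0447 1.0171]  K=[0.5942 -0.0144; -0.1172 0.3947; -0.2071 -0.1418]  nu=[2.9959, -1.8652]  x^+=[1.1540, -2.4601, -0.9765]  P^+=[0.0884 -0.0135 0.0442; -0.0135 0.2515 0.0808; 0.0442 0.0808 0.6924]

K[2,1] = -0.1418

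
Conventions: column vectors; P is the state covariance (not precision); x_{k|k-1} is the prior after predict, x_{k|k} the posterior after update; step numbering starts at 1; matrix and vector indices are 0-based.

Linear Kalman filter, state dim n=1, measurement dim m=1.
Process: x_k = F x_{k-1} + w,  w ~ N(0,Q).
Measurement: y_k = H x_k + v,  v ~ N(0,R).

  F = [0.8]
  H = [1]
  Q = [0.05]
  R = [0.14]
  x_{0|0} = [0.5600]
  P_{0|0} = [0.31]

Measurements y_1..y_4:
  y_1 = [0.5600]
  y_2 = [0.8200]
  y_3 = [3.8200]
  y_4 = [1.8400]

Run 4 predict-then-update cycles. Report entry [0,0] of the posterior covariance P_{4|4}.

P_post[0,0] = 0.0528

step 1: x^-=[0.4480]  P^-=[0.2484]  S=[0.3884]  K=[0.6395]  nu=[0.1120]  x^+=[0.5196]  P^+=[0.0895]
step 2: x^-=[0.4157]  P^-=[0.1073]  S=[0.2473]  K=[0.4339]  nu=[0.4043]  x^+=[0.5911]  P^+=[0.0607]
step 3: x^-=[0.4729]  P^-=[0.0889]  S=[0.2289]  K=[0.3883]  nu=[3.3471]  x^+=[1.7726]  P^+=[0.0544]
step 4: x^-=[1.4181]  P^-=[0.0848]  S=[0.2248]  K=[0.3772]  nu=[0.4219]  x^+=[1.5772]  P^+=[0.0528]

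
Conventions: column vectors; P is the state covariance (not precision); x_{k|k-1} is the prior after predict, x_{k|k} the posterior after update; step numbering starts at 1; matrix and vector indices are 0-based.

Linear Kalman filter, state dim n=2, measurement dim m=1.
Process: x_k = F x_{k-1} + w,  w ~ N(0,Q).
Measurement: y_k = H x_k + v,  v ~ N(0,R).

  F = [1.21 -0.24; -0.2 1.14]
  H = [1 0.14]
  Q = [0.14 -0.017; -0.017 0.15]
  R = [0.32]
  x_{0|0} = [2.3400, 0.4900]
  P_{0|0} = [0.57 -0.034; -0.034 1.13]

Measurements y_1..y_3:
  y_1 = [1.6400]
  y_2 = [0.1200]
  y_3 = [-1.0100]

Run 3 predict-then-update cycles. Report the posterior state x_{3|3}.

step 1: x^-=[2.7138, 0.0906]  P^-=[1.0594 -0.5126; -0.5126 1.6569]  S=[1.2683]  K=[0.7787; -0.2213]  nu=[-1.0865]  x^+=[1.8678, 0.3310]  P^+=[0.2903 -0.2941; -0.2941 1.5947]
step 2: x^-=[2.1806, 0.0038]  P^-=[0.8278 -0.9434; -0.9434 2.3682]  S=[0.9300]  K=[0.7480; -0.6578]  nu=[-2.0611]  x^+=[0.6388, 1.3597]  P^+=[0.3074 -0.4857; -0.4857 1.9658]
step 3: x^-=[0.4466, 1.4223]  P^-=[0.9853 -1.3225; -1.3225 2.9385]  S=[0.9926]  K=[0.8061; -0.9179]  nu=[-1.6558]  x^+=[-0.8881, 2.9421]  P^+=[0.3403 -0.5880; -0.5880 2.1022]

x_post = [-0.8881, 2.9421]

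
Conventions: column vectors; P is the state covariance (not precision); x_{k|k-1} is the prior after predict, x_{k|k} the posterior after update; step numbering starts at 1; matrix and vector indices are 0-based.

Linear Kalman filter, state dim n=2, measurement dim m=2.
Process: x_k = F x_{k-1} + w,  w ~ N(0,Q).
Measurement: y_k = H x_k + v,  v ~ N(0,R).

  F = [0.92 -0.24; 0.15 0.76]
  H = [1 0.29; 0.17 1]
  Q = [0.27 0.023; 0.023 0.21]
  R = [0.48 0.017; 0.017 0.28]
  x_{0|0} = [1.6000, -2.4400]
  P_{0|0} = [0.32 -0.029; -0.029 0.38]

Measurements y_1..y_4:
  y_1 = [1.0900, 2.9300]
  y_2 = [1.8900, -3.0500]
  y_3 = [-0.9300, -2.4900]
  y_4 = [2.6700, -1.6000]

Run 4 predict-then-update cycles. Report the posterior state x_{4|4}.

step 1: x^-=[2.0576, -1.6144]  P^-=[0.5755 -0.0214; -0.0214 0.4301]  S=[1.0793 0.2171; 0.2171 0.7194]  K=[0.5388 -0.0563; -0.0250 0.6003]  nu=[-0.4994, 4.1946]  x^+=[1.5521, 0.9161]  P^+=[0.2731 -0.0530; -0.0530 0.1767]
step 2: x^-=[1.2081, 0.9290]  P^-=[0.5347 -0.0067; -0.0067 0.3061]  S=[1.0366 0.1896; 0.1896 0.5993]  K=[0.5183 -0.0235; -0.0148 0.5136]  nu=[0.4125, -4.1844]  x^+=[1.5203, -1.2260]  P^+=[0.2606 -0.0421; -0.0421 0.1507]
step 3: x^-=[1.6929, -0.7037]  P^-=[0.5178 0.0036; 0.0036 0.2933]  S=[1.0245 0.1938; 0.1938 0.5895]  K=[0.5087 -0.0119; -0.0083 0.5013]  nu=[-2.4188, -2.0741]  x^+=[0.4872, -1.7234]  P^+=[0.2550 -0.0380; -0.0380 0.1467]
step 4: x^-=[0.8618, -1.2367]  P^-=[0.5111 0.0062; 0.0062 0.2918]  S=[1.0192 0.1950; 0.1950 0.5887]  K=[0.5049 -0.0091; -0.0065 0.4996]  nu=[2.1668, -0.5098]  x^+=[1.9606, -1.5054]  P^+=[0.2529 -0.0370; -0.0370 0.1461]

x_post = [1.9606, -1.5054]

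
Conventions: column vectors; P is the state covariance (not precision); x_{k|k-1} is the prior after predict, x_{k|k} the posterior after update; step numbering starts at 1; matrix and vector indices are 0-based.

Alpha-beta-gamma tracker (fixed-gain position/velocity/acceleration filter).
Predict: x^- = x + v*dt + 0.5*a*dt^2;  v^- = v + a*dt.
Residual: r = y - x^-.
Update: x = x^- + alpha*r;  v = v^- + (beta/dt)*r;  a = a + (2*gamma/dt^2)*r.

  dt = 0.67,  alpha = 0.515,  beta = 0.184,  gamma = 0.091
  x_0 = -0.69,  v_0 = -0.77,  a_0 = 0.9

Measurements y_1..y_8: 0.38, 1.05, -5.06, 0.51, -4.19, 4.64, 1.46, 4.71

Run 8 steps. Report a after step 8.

a_post = 2.3269

step 1: x_pred=-1.0039  r=1.3839  x^+=-0.2912  v^+=0.2131  a^+=1.4611
step 2: x_pred=0.1795  r=0.8705  x^+=0.6278  v^+=1.4310  a^+=1.8140
step 3: x_pred=1.9938  r=-7.0538  x^+=-1.6389  v^+=0.7093  a^+=-1.0458
step 4: x_pred=-1.3984  r=1.9084  x^+=-0.4156  v^+=0.5327  a^+=-0.2721
step 5: x_pred=-0.1198  r=-4.0702  x^+=-2.2159  v^+=-0.7674  a^+=-1.9223
step 6: x_pred=-3.1616  r=7.8016  x^+=0.8562  v^+=0.0872  a^+=1.2407
step 7: x_pred=1.1931  r=0.2669  x^+=1.3306  v^+=0.9918  a^+=1.3489
step 8: x_pred=2.2978  r=2.4122  x^+=3.5401  v^+=2.5580  a^+=2.3269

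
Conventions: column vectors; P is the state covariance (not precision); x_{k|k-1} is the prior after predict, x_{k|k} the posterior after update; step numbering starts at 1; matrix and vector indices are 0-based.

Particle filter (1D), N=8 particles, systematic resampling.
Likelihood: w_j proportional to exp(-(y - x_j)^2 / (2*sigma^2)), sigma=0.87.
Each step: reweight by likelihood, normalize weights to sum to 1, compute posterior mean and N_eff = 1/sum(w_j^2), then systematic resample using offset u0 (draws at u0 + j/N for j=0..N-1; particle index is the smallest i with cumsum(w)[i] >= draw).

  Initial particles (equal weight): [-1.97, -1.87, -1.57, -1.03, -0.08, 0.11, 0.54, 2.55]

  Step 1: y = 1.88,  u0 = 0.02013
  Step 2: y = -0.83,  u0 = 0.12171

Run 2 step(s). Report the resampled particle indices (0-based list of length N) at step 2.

step 1: w=[0.0000, 0.0001, 0.0003, 0.0030, 0.0628, 0.1003, 0.2427, 0.5908]  mean=1.6398  Neff=2.3700  idx=[4, 5, 6, 6, 7, 7, 7, 7]
step 2: w=[0.3772, 0.3051, 0.1583, 0.1583, 0.0003, 0.0003, 0.0003, 0.0003]  mean=0.1773  Neff=3.5032  idx=[0, 0, 0, 1, 1, 2, 3, 3]

resampled_idx = [0, 0, 0, 1, 1, 2, 3, 3]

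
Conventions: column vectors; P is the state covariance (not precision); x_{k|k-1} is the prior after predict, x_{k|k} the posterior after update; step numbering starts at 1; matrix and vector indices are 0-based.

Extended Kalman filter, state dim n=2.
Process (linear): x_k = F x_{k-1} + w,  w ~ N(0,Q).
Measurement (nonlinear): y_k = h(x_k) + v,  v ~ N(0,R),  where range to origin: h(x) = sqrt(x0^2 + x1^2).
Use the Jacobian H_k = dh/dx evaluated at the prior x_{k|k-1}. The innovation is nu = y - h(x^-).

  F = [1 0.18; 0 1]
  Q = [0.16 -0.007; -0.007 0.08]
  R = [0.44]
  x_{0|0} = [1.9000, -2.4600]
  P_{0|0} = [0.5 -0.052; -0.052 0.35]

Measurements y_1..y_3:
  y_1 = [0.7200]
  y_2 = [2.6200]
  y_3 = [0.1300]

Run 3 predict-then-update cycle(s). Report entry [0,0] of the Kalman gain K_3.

K[0,0] = -0.2559

step 1: x^-=[1.4572, -2.4600]  P^-=[0.6526 0.0040; 0.0040 0.4300]  H_jac=[0.5097 -0.8604]  S=[0.9243]  K=[0.3561; -0.3981]  nu=[-2.1392]  x^+=[0.6954, -1.6085]  P^+=[0.5354 0.1350; 0.1350 0.2835]
step 2: x^-=[0.4059, -1.6085]  P^-=[0.7532 0.1791; 0.1791 0.3635]  H_jac=[0.2447 -0.9696]  S=[0.7419]  K=[0.0144; -0.4161]  nu=[0.9611]  x^+=[0.4197, -2.0084]  P^+=[0.7530 0.1835; 0.1835 0.2351]
step 3: x^-=[0.0581, -2.0084]  P^-=[0.9867 0.2188; 0.2188 0.3151]  H_jac=[0.0289 -0.9996]  S=[0.7430]  K=[-0.2559; -0.4154]  nu=[-1.8792]  x^+=[0.5391, -1.2278]  P^+=[0.9380 0.1398; 0.1398 0.1869]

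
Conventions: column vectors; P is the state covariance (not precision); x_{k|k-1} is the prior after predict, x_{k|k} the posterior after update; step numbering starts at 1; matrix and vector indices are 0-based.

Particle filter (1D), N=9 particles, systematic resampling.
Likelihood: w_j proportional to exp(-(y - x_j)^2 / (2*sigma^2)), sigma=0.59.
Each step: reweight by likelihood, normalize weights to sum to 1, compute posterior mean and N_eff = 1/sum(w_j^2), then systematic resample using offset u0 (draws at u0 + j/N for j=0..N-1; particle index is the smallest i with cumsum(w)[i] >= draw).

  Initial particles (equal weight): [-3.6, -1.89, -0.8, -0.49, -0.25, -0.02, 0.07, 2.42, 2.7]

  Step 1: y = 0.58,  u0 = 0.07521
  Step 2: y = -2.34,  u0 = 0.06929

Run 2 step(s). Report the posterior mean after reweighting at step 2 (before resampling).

post_mean = -0.3435

step 1: w=[0.0000, 0.0001, 0.0337, 0.1004, 0.1933, 0.3100, 0.3578, 0.0040, 0.0008]  mean=-0.0939  Neff=3.6677  idx=[3, 4, 4, 5, 5, 5, 6, 6, 6]
step 2: w=[0.5582, 0.1435, 0.1435, 0.0334, 0.0334, 0.0334, 0.0181, 0.0181, 0.0181]  mean=-0.3435  Neff=2.7999  idx=[0, 0, 0, 0, 0, 1, 2, 3, 6]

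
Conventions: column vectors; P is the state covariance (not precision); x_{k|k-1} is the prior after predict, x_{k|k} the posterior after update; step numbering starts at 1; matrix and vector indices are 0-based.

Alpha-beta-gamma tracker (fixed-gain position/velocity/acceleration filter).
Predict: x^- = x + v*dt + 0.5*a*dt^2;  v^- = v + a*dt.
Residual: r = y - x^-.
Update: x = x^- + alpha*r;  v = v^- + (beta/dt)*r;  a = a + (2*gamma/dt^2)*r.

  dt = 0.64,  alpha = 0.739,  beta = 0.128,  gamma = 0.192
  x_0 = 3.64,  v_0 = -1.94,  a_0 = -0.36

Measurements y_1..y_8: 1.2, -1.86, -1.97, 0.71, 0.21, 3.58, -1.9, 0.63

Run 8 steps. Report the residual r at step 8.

resid = -6.8121

step 1: x_pred=2.3247  r=-1.1247  x^+=1.4935  v^+=-2.3953  a^+=-1.4144
step 2: x_pred=-0.3291  r=-1.5309  x^+=-1.4604  v^+=-3.6067  a^+=-2.8496
step 3: x_pred=-4.3523  r=2.3823  x^+=-2.5918  v^+=-4.9540  a^+=-0.6161
step 4: x_pred=-5.8885  r=6.5985  x^+=-1.0122  v^+=-4.0286  a^+=5.5700
step 5: x_pred=-2.4498  r=2.6598  x^+=-0.4842  v^+=0.0682  a^+=8.0635
step 6: x_pred=1.2108  r=2.3692  x^+=2.9616  v^+=5.7026  a^+=10.2846
step 7: x_pred=8.7176  r=-10.6176  x^+=0.8712  v^+=10.1613  a^+=0.3306
step 8: x_pred=7.4421  r=-6.8121  x^+=2.4080  v^+=9.0104  a^+=-6.0558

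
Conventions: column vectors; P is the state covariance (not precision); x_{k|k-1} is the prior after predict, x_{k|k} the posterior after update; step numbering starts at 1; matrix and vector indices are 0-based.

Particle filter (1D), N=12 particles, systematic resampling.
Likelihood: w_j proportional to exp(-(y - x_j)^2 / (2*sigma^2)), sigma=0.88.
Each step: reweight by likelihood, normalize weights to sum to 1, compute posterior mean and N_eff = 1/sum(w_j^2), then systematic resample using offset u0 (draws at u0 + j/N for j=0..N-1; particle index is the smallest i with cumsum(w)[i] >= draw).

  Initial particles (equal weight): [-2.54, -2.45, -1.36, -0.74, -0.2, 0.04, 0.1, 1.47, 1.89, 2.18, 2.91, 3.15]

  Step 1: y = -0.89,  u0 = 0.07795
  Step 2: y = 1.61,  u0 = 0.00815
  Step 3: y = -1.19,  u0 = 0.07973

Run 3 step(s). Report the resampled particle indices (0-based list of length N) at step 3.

resampled_idx = [0, 0, 0, 1, 1, 2, 2, 3, 4, 4, 5, 10]

step 1: w=[0.0420, 0.0506, 0.2111, 0.2399, 0.1790, 0.1393, 0.1293, 0.0067, 0.0017, 0.0006, 0.0000, 0.0000]  mean=-0.6982  Neff=5.7265  idx=[1, 2, 2, 3, 3, 3, 4, 4, 5, 5, 6, 7]
step 2: w=[0.0000, 0.0017, 0.0017, 0.0145, 0.0145, 0.0145, 0.0616, 0.0616, 0.1041, 0.1041, 0.1172, 0.5046]  mean=0.7004  Neff=3.3530  idx=[3, 6, 8, 8, 9, 10, 11, 11, 11, 11, 11, 11]
step 3: w=[0.2983, 0.1805, 0.1280, 0.1280, 0.1280, 0.1161, 0.0035, 0.0035, 0.0035, 0.0035, 0.0035, 0.0035]  mean=-0.1988  Neff=5.4275  idx=[0, 0, 0, 1, 1, 2, 2, 3, 4, 4, 5, 10]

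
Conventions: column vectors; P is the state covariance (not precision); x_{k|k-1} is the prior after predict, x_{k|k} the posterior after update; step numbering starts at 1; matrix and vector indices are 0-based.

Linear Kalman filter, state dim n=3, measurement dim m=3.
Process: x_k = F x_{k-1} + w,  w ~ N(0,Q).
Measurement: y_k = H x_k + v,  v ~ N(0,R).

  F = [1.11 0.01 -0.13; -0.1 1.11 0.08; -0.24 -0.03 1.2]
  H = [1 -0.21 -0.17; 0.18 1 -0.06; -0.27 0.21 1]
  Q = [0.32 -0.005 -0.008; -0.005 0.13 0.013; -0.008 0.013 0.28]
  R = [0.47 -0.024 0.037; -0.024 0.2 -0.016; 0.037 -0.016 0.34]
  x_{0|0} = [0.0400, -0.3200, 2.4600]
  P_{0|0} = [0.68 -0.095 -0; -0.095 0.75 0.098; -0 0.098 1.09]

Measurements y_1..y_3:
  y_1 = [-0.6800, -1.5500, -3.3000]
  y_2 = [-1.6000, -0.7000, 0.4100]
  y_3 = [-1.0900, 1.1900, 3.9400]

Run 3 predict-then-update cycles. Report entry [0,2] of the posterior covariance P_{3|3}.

P_post[0,2] = 0.0848

step 1: x^-=[-0.2786, -0.1624, 2.9520]  P^-=[1.1740 -0.2145 -0.3545; -0.2145 1.1063 0.2643; -0.3545 0.2643 1.8810]  S=[1.9766 -0.2417 -1.1414; -0.2417 1.2499 0.2877; -1.1414 0.2877 2.6821]  K=[0.6650 0.1429 0.0005; -0.1073 0.8036 0.0749; 0.0827 -0.0988 0.8035]  nu=[0.0663, -1.1603, -6.2931]  x^+=[-0.4037, -1.5735, -1.9843]  P^+=[0.3211 -0.0381 0.1172; -0.0381 0.1668 -0.0367; 0.1172 -0.0367 0.3172]
step 2: x^-=[-0.2059, -1.8650, -2.2371]  P^-=[0.6864 -0.0718 0.0175; -0.0718 0.3408 -0.0094; 0.0175 -0.0094 0.6900]  S=[1.2149 -0.0342 -0.2792; -0.0342 0.5404 -0.0084; -0.2792 -0.0084 1.0898]  K=[0.5740 0.1298 -0.0198; -0.0866 0.6031 0.0573; 0.0652 -0.0741 0.6431]  nu=[-2.1660, 1.0678, 2.9831]  x^+=[-1.3698, -0.8625, -0.5389]  P^+=[0.2752 -0.0314 0.0933; -0.0314 0.1258 -0.0283; 0.0933 -0.0283 0.2534]
step 3: x^-=[-1.4590, -0.8635, -0.2921]  P^-=[0.6358 -0.0619 0.0070; -0.0619 0.2898 -0.0026; 0.0070 -0.0026 0.6087]  S=[1.1596 -0.0240 -0.2595; -0.0240 0.4904 -0.0093; -0.2595 -0.0093 1.0099]  K=[0.5540 0.1327 -0.0323; -0.0806 0.5656 0.0588; 0.0532 -0.0628 0.6134]  nu=[0.1380, 2.2986, 4.0195]  x^+=[-1.2075, 0.6618, 2.0362]  P^+=[0.2644 -0.0287 0.0848; -0.0287 0.1178 -0.0245; 0.0848 -0.0245 0.2396]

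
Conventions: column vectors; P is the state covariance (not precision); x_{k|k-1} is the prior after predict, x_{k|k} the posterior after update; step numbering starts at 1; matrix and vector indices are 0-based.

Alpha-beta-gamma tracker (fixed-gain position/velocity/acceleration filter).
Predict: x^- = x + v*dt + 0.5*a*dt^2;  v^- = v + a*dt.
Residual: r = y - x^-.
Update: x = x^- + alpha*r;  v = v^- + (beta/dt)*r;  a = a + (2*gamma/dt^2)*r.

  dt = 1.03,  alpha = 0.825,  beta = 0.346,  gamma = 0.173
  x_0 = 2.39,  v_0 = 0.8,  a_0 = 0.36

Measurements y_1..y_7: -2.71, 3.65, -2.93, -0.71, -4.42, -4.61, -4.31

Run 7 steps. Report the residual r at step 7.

resid = 2.6912

step 1: x_pred=3.4050  r=-6.1150  x^+=-1.6399  v^+=-0.8834  a^+=-1.6343
step 2: x_pred=-3.4167  r=7.0667  x^+=2.4133  v^+=-0.1929  a^+=0.6704
step 3: x_pred=2.5703  r=-5.5003  x^+=-1.9674  v^+=-1.3500  a^+=-1.1235
step 4: x_pred=-3.9539  r=3.2439  x^+=-1.2777  v^+=-1.4175  a^+=-0.0655
step 5: x_pred=-2.7725  r=-1.6475  x^+=-4.1317  v^+=-2.0384  a^+=-0.6028
step 6: x_pred=-6.5510  r=1.9410  x^+=-4.9497  v^+=-2.0073  a^+=0.0302
step 7: x_pred=-7.0012  r=2.6912  x^+=-4.7810  v^+=-1.0722  a^+=0.9079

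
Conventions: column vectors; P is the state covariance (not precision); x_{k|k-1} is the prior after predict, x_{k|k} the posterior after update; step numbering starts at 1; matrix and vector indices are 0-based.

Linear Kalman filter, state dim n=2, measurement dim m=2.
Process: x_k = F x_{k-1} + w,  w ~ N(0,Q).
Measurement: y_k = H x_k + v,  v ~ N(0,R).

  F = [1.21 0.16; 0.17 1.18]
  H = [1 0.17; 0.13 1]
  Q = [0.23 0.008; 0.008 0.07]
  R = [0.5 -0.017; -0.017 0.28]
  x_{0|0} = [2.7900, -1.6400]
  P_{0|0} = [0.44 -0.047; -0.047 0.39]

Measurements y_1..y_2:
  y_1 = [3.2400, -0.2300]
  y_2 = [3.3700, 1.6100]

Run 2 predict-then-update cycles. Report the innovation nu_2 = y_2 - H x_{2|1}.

step 1: x^-=[3.1135, -1.4609]  P^-=[0.8660 0.1038; 0.1038 0.6069]  S=[1.4188 0.3048; 0.3048 0.9285]  K=[0.6162 0.0307; 0.0025 0.6673]  nu=[0.3749, 0.8261]  x^+=[3.3699, -0.9087]  P^+=[0.3149 -0.0428; -0.0428 0.1924]
step 2: x^-=[3.9321, -0.4993]  P^-=[0.6793 0.0468; 0.0468 0.3298]  S=[1.2048 0.1752; 0.1752 0.6334]  K=[0.5621 0.0578; 0.0086 0.5279]  nu=[-0.4773, 1.5982]  x^+=[3.7563, 0.3402]  P^+=[0.2852 -0.0304; -0.0304 0.1516]

innov = [-0.4773, 1.5982]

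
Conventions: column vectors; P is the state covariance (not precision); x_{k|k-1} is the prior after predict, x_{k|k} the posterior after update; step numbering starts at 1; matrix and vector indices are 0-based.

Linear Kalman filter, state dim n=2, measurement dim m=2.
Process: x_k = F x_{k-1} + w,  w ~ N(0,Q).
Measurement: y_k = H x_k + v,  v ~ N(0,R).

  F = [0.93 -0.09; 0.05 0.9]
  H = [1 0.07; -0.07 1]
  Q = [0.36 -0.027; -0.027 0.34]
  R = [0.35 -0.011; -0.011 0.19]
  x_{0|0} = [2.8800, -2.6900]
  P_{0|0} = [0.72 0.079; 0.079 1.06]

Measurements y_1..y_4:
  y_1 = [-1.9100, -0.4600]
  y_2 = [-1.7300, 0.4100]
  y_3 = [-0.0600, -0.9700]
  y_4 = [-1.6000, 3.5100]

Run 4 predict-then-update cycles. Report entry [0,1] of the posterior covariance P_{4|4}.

P_post[0,1] = -0.0034

step 1: x^-=[2.9205, -2.2770]  P^-=[0.9781 -0.0136; -0.0136 1.2075]  S=[1.3321 -0.0085; -0.0085 1.4042]  K=[0.7332 -0.0540; 0.0587 0.8610]  nu=[-4.6711, 2.0214]  x^+=[-0.6135, -0.8109]  P^+=[0.2572 -0.0003; -0.0003 0.1629]
step 2: x^-=[-0.4976, -0.7605]  P^-=[0.5839 -0.0285; -0.0285 0.4726]  S=[0.9322 -0.0472; -0.0472 0.6694]  K=[0.6212 -0.0599; 0.0409 0.7118]  nu=[-1.1792, 1.1357]  x^+=[-1.2980, -0.0004]  P^+=[0.2183 -0.0029; -0.0029 0.1346]
step 3: x^-=[-1.2071, -0.0652]  P^-=[0.5504 -0.0302; -0.0302 0.4493]  S=[0.8983 -0.0481; -0.0481 0.6462]  K=[0.6070 -0.0611; 0.0390 0.7014]  nu=[1.1517, -0.9893]  x^+=[-0.4476, -0.7143]  P^+=[0.2134 -0.0034; -0.0034 0.1326]
step 4: x^-=[-0.3519, -0.6652]  P^-=[0.5462 -0.0306; -0.0306 0.4476]  S=[0.8941 -0.0484; -0.0484 0.6446]  K=[0.6052 -0.0614; 0.0387 0.7007]  nu=[-1.2015, 4.1506]  x^+=[-1.3339, 2.1965]  P^+=[0.2127 -0.0034; -0.0034 0.1325]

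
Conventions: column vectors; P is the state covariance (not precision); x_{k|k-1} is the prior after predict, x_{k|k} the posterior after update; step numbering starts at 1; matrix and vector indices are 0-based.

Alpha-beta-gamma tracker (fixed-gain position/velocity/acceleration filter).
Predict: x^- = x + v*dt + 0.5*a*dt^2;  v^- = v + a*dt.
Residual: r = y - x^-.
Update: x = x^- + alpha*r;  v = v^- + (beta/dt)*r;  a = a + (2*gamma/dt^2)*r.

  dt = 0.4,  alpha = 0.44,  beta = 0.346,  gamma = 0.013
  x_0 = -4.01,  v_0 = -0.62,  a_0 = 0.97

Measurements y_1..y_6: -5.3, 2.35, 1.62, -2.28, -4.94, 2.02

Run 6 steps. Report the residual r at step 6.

resid = 4.1650

step 1: x_pred=-4.1804  r=-1.1196  x^+=-4.6730  v^+=-1.2005  a^+=0.7881
step 2: x_pred=-5.0902  r=7.4402  x^+=-1.8165  v^+=5.5505  a^+=1.9971
step 3: x_pred=0.5635  r=1.0565  x^+=1.0283  v^+=7.2632  a^+=2.1688
step 4: x_pred=4.1071  r=-6.3871  x^+=1.2968  v^+=2.6059  a^+=1.1309
step 5: x_pred=2.4296  r=-7.3696  x^+=-0.8130  v^+=-3.3165  a^+=-0.0667
step 6: x_pred=-2.1450  r=4.1650  x^+=-0.3124  v^+=0.2595  a^+=0.6101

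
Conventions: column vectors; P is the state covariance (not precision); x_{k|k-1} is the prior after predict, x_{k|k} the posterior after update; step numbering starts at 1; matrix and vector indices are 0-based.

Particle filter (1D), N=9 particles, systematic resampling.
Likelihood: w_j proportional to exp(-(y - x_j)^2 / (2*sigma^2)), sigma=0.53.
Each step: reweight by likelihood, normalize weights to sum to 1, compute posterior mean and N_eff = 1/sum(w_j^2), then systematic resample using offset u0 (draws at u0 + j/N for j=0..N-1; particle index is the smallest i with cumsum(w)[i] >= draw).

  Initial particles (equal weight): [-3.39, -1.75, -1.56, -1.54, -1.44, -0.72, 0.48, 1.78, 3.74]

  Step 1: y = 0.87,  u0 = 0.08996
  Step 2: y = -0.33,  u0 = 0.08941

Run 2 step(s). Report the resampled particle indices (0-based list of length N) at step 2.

step 1: w=[0.0000, 0.0000, 0.0000, 0.0000, 0.0001, 0.0111, 0.7605, 0.2283, 0.0000]  mean=0.7632  Neff=1.5858  idx=[6, 6, 6, 6, 6, 6, 6, 7, 7]
step 2: w=[0.1428, 0.1428, 0.1428, 0.1428, 0.1428, 0.1428, 0.1428, 0.0002, 0.0002]  mean=0.4804  Neff=7.0046  idx=[0, 1, 2, 2, 3, 4, 5, 6, 6]

resampled_idx = [0, 1, 2, 2, 3, 4, 5, 6, 6]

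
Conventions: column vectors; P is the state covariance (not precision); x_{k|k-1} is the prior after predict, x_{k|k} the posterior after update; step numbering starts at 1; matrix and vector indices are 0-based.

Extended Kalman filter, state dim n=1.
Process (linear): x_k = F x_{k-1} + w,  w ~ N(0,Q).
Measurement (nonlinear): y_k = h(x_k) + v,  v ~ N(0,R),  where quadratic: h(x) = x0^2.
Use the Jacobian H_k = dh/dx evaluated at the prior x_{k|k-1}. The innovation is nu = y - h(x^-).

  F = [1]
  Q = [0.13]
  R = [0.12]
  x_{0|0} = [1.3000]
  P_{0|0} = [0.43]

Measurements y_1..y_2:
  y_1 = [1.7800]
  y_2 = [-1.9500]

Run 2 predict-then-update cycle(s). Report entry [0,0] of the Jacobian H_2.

step 1: x^-=[1.3000]  P^-=[0.5600]  H_jac=[2.6000]  S=[3.9056]  K=[0.3728]  nu=[0.0900]  x^+=[1.3336]  P^+=[0.0172]
step 2: x^-=[1.3336]  P^-=[0.1472]  H_jac=[2.6671]  S=[1.1671]  K=[0.3364]  nu=[-3.7284]  x^+=[0.0794]  P^+=[0.0151]

H_jac[0,0] = 2.6671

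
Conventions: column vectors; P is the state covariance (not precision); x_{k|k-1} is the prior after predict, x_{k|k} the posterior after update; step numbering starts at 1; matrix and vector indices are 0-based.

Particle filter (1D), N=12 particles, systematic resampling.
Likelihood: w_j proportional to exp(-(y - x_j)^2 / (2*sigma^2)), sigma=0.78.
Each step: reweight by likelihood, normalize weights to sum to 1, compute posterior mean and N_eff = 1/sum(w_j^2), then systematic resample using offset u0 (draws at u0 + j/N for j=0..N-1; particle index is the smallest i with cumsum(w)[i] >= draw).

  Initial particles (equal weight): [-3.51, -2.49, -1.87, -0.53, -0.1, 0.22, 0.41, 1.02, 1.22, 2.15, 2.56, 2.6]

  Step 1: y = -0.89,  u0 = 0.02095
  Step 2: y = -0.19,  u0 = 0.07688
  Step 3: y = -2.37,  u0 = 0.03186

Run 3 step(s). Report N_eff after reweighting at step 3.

N_eff = 6.7817

step 1: w=[0.0013, 0.0441, 0.1642, 0.3250, 0.2164, 0.1313, 0.0901, 0.0180, 0.0093, 0.0002, 0.0000, 0.0000]  mean=-0.5191  Neff=4.8277  idx=[1, 2, 2, 3, 3, 3, 3, 4, 4, 5, 5, 6]
step 2: w=[0.0016, 0.0118, 0.0118, 0.1093, 0.1093, 0.1093, 0.1093, 0.1194, 0.1194, 0.1047, 0.1047, 0.0894]  mean=-0.2210  Neff=9.3898  idx=[3, 4, 4, 5, 6, 7, 7, 8, 9, 10, 10, 11]
step 3: w=[0.1688, 0.1688, 0.1688, 0.1688, 0.1688, 0.0395, 0.0395, 0.0395, 0.0110, 0.0110, 0.0110, 0.0048]  mean=-0.4498  Neff=6.7817  idx=[0, 0, 1, 1, 2, 2, 3, 3, 4, 4, 5, 7]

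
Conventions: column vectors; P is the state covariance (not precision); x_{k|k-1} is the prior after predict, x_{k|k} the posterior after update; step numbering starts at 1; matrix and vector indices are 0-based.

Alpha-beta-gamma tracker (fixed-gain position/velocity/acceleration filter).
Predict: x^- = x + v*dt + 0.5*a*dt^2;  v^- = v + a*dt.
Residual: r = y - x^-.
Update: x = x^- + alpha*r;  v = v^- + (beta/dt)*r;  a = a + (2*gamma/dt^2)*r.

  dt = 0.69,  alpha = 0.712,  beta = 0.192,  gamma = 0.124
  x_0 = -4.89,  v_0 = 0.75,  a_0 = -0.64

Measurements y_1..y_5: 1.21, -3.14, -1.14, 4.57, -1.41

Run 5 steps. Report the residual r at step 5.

resid = -7.1250

step 1: x_pred=-4.5249  r=5.7349  x^+=-0.4416  v^+=1.9042  a^+=2.3473
step 2: x_pred=1.4310  r=-4.5710  x^+=-1.8235  v^+=2.2519  a^+=-0.0338
step 3: x_pred=-0.2778  r=-0.8622  x^+=-0.8917  v^+=1.9887  a^+=-0.4829
step 4: x_pred=0.3655  r=4.2045  x^+=3.3591  v^+=2.8254  a^+=1.7072
step 5: x_pred=5.7150  r=-7.1250  x^+=0.6420  v^+=2.0208  a^+=-2.0042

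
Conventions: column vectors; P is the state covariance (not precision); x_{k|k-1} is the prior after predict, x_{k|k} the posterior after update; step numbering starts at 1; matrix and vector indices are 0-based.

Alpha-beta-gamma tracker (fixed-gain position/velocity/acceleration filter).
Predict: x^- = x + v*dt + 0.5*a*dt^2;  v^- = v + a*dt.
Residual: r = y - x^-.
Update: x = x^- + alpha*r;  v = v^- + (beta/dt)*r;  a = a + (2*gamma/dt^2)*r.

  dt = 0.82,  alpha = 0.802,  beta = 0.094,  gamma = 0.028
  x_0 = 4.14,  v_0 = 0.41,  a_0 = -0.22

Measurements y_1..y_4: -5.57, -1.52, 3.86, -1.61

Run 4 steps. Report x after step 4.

x_post = -1.0247

step 1: x_pred=4.4022  r=-9.9722  x^+=-3.5955  v^+=-0.9136  a^+=-1.0505
step 2: x_pred=-4.6978  r=3.1778  x^+=-2.1492  v^+=-1.4107  a^+=-0.7859
step 3: x_pred=-3.5702  r=7.4302  x^+=2.3888  v^+=-1.2034  a^+=-0.1671
step 4: x_pred=1.3459  r=-2.9559  x^+=-1.0247  v^+=-1.6792  a^+=-0.4132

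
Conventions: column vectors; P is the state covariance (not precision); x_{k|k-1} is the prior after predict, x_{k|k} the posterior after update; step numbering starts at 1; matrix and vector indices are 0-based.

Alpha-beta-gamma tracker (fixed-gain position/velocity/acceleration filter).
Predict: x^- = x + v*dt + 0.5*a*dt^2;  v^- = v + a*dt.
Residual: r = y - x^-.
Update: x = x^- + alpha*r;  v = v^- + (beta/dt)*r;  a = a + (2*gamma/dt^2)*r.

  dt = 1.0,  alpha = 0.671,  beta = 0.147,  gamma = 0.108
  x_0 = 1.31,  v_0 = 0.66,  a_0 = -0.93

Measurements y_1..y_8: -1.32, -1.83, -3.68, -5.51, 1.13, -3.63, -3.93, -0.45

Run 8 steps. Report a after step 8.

a_post = 2.6189

step 1: x_pred=1.5050  r=-2.8250  x^+=-0.3906  v^+=-0.6853  a^+=-1.5402
step 2: x_pred=-1.8460  r=0.0160  x^+=-1.8352  v^+=-2.2231  a^+=-1.5368
step 3: x_pred=-4.8268  r=1.1468  x^+=-4.0573  v^+=-3.5913  a^+=-1.2891
step 4: x_pred=-8.2931  r=2.7831  x^+=-6.4256  v^+=-4.4712  a^+=-0.6879
step 5: x_pred=-11.2408  r=12.3708  x^+=-2.9400  v^+=-3.3406  a^+=1.9842
step 6: x_pred=-5.2885  r=1.6585  x^+=-4.1757  v^+=-1.1126  a^+=2.3424
step 7: x_pred=-4.1171  r=0.1871  x^+=-3.9915  v^+=1.2573  a^+=2.3829
step 8: x_pred=-1.5428  r=1.0928  x^+=-0.8095  v^+=3.8008  a^+=2.6189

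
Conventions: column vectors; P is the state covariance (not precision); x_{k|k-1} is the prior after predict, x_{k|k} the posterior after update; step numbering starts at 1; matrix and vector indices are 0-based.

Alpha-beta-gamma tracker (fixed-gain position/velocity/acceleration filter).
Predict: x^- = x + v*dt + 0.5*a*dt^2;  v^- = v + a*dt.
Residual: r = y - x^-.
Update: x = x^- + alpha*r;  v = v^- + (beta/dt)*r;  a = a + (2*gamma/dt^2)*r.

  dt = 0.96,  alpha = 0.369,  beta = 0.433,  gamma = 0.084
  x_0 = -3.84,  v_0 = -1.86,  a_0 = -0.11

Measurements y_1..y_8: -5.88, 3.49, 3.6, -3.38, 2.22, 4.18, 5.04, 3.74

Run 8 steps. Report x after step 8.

x_post = 3.4165

step 1: x_pred=-5.6763  r=-0.2037  x^+=-5.7515  v^+=-2.0575  a^+=-0.1471
step 2: x_pred=-7.7944  r=11.2844  x^+=-3.6305  v^+=2.8910  a^+=1.9099
step 3: x_pred=0.0250  r=3.5750  x^+=1.3442  v^+=6.3370  a^+=2.5616
step 4: x_pred=8.6081  r=-11.9881  x^+=4.1845  v^+=3.3890  a^+=0.3763
step 5: x_pred=7.6114  r=-5.3914  x^+=5.6220  v^+=1.3185  a^+=-0.6065
step 6: x_pred=6.6083  r=-2.4283  x^+=5.7122  v^+=-0.3590  a^+=-1.0492
step 7: x_pred=4.8842  r=0.1558  x^+=4.9417  v^+=-1.2959  a^+=-1.0208
step 8: x_pred=3.2273  r=0.5127  x^+=3.4165  v^+=-2.0446  a^+=-0.9273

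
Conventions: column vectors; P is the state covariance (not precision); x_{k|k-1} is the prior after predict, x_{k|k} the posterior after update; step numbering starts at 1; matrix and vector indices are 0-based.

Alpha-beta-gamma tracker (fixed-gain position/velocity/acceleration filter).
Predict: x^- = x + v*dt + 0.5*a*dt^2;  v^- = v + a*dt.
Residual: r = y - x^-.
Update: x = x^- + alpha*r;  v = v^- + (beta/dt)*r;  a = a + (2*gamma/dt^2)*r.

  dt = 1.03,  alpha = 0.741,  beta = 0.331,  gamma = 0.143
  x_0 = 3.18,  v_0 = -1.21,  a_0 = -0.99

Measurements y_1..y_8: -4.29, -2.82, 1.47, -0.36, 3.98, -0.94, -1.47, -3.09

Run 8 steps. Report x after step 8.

x_post = -1.6450

step 1: x_pred=1.4086  r=-5.6986  x^+=-2.8141  v^+=-4.0610  a^+=-2.5262
step 2: x_pred=-8.3369  r=5.5169  x^+=-4.2489  v^+=-4.8901  a^+=-1.0390
step 3: x_pred=-9.8368  r=11.3068  x^+=-1.4585  v^+=-2.3267  a^+=2.0091
step 4: x_pred=-2.7892  r=2.4292  x^+=-0.9892  v^+=0.5234  a^+=2.6640
step 5: x_pred=0.9631  r=3.0169  x^+=3.1986  v^+=4.2368  a^+=3.4773
step 6: x_pred=9.4071  r=-10.3471  x^+=1.7399  v^+=4.4934  a^+=0.6879
step 7: x_pred=6.7330  r=-8.2030  x^+=0.6546  v^+=2.5658  a^+=-1.5234
step 8: x_pred=2.4893  r=-5.5793  x^+=-1.6450  v^+=-0.7963  a^+=-3.0275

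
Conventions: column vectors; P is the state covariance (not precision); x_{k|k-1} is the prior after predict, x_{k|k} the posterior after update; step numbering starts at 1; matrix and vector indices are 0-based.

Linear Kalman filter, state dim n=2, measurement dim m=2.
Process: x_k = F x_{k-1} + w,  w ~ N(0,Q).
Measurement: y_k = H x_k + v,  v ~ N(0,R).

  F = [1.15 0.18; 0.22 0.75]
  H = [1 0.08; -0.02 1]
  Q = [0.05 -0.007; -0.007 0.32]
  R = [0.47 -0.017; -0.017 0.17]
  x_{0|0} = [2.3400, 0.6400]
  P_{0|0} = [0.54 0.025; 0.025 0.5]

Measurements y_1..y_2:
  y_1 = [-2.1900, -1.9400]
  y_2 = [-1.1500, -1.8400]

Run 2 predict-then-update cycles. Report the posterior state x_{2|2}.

step 1: x^-=[2.8062, 0.9948]  P^-=[0.7907 0.2197; 0.2197 0.6356]  S=[1.2999 0.2374; 0.2374 0.7972]  K=[0.6082 0.0746; 0.0672 0.7719]  nu=[-5.0758, -2.8787]  x^+=[-0.4956, -1.5681]  P^+=[0.2839 0.0080; 0.0080 0.1302]
step 2: x^-=[-0.8522, -1.2851]  P^-=[0.4330 0.0897; 0.0897 0.4096]  S=[0.9200 0.0966; 0.0966 0.5762]  K=[0.4720 0.0614; 0.0598 0.6978]  nu=[-0.1950, -0.5720]  x^+=[-0.9793, -1.6958]  P^+=[0.2203 0.0068; 0.0068 0.1177]

x_post = [-0.9793, -1.6958]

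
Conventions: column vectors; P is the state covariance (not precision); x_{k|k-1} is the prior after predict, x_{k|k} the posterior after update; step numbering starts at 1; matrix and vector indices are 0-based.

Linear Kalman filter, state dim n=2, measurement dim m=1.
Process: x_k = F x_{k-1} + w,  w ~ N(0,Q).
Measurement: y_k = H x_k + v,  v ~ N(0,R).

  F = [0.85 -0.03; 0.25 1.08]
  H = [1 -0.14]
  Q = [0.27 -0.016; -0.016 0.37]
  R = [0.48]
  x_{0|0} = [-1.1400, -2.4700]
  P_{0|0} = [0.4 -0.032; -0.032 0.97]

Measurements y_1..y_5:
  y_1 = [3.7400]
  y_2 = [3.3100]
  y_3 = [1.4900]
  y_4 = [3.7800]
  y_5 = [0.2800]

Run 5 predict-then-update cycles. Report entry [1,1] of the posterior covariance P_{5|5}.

P_post[1,1] = 4.7325

step 1: x^-=[-0.8949, -2.9526]  P^-=[0.5615 0.0084; 0.0084 1.5091]  S=[1.0687]  K=[0.5243; -0.1898]  nu=[4.2215]  x^+=[1.3184, -3.7538]  P^+=[0.2677 0.1148; 0.1148 1.4706]
step 2: x^-=[1.2333, -3.7245]  P^-=[0.4589 0.0978; 0.0978 2.1641]  S=[0.9539]  K=[0.4667; -0.2151]  nu=[1.5553]  x^+=[1.9591, -4.0591]  P^+=[0.2511 0.1935; 0.1935 2.1199]
step 3: x^-=[1.7870, -3.8941]  P^-=[0.4435 0.1449; 0.1449 2.9629]  S=[0.9410]  K=[0.4497; -0.2868]  nu=[-0.8422]  x^+=[1.4083, -3.6525]  P^+=[0.2531 0.2663; 0.2663 2.8854]
step 4: x^-=[1.3066, -3.5926]  P^-=[0.4419 0.1868; 0.1868 3.8952]  S=[0.9460]  K=[0.4395; -0.3791]  nu=[1.9704]  x^+=[2.1726, -4.3395]  P^+=[0.2592 0.3444; 0.3444 3.7593]
step 5: x^-=[1.9769, -4.1435]  P^-=[0.4431 0.2308; 0.2308 4.9570]  S=[0.9556]  K=[0.4298; -0.4847]  nu=[-2.2770]  x^+=[0.9982, -3.0399]  P^+=[0.2665 0.4299; 0.4299 4.7325]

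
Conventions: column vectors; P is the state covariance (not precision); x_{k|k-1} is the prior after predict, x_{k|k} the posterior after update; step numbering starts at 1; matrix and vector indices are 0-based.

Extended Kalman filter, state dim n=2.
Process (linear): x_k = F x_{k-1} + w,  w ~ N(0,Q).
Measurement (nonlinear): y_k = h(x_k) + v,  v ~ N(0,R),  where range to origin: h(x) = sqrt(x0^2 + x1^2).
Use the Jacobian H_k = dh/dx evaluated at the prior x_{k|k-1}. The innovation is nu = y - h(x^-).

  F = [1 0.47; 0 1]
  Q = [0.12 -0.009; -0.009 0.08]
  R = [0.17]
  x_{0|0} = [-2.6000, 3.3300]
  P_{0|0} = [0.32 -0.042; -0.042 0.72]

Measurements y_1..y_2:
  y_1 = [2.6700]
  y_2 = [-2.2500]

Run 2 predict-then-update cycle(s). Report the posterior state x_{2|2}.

step 1: x^-=[-1.0349, 3.3300]  P^-=[0.5596 0.2874; 0.2874 0.8000]  H_jac=[-0.2968 0.9549]  S=[0.7859]  K=[0.1379; 0.8635]  nu=[-0.8171]  x^+=[-1.1476, 2.6244]  P^+=[0.5446 0.1938; 0.1938 0.2140]
step 2: x^-=[0.0859, 2.6244]  P^-=[0.8941 0.2854; 0.2854 0.2940]  H_jac=[0.0327 0.9995]  S=[0.4833]  K=[0.6507; 0.6273]  nu=[-4.8758]  x^+=[-3.0868, -0.4341]  P^+=[0.6894 0.0881; 0.0881 0.1038]

x_post = [-3.0868, -0.4341]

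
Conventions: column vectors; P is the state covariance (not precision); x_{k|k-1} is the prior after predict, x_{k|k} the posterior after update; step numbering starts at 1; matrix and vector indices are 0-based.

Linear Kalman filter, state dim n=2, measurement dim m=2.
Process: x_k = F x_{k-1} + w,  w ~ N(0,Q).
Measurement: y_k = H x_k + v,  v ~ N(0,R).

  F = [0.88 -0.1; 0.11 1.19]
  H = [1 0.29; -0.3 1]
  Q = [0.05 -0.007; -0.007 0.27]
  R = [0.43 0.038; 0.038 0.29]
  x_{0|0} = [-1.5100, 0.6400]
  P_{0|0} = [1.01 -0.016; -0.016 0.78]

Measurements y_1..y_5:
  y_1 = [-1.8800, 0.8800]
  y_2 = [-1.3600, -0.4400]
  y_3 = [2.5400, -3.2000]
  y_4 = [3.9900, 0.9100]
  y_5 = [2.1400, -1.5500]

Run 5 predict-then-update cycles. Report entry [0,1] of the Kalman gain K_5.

step 1: x^-=[-1.3928, 0.5955]  P^-=[0.8428 -0.0186; -0.0186 1.3826]  S=[1.3782 0.1691; 0.1691 1.7596]  K=[0.6340 -0.2152; 0.1828 0.7713]  nu=[-0.6599, -0.1333]  x^+=[-1.7825, 0.3721]  P^+=[0.2535 0.0377; 0.0377 0.2420]
step 2: x^-=[-1.6058, 0.2467]  P^-=[0.2421 0.0278; 0.0278 0.6256]  S=[0.7408 0.1722; 0.1722 0.9207]  K=[0.3648 -0.1169; 0.1324 0.6457]  nu=[0.1742, -1.1684]  x^+=[-1.4056, -0.4846]  P^+=[0.1456 0.0236; 0.0236 0.1994]
step 3: x^-=[-1.1885, -0.7314]  P^-=[0.1606 0.0079; 0.0079 0.5603]  S=[0.6423 0.1595; 0.1595 0.8600]  K=[0.2780 -0.0984; 0.1092 0.6285]  nu=[3.9406, -2.8252]  x^+=[0.1851, -2.0768]  P^+=[0.1113 0.0154; 0.0154 0.1910]
step 4: x^-=[0.3705, -2.4510]  P^-=[0.1354 -0.0030; -0.0030 0.5459]  S=[0.6096 0.1530; 0.1530 0.8499]  K=[0.2446 -0.0953; 0.0978 0.6258]  nu=[4.3303, 3.4722]  x^+=[1.0989, 0.1452]  P^+=[0.0983 0.0112; 0.0112 0.1885]
step 5: x^-=[0.9525, 0.2937]  P^-=[0.1261 -0.0084; -0.0084 0.5411]  S=[0.5967 0.1495; 0.1495 0.8475]  K=[0.2311 -0.0953; 0.0924 0.6252]  nu=[1.1023, -1.5580]  x^+=[1.3556, -0.5784]  P^+=[0.0931 0.0091; 0.0091 0.1875]

K[0,1] = -0.0953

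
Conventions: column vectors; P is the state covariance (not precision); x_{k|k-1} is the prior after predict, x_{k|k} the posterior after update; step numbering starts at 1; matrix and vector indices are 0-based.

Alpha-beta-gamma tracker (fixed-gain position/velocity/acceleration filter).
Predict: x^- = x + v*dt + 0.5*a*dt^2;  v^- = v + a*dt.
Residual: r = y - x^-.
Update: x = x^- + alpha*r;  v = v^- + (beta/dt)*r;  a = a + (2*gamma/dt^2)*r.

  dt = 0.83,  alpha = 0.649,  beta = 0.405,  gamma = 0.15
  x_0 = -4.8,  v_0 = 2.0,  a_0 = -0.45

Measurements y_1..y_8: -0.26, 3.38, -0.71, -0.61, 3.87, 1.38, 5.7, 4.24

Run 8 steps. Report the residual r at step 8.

resid = -0.3679

step 1: x_pred=-3.2950  r=3.0350  x^+=-1.3253  v^+=3.1074  a^+=0.8717
step 2: x_pred=1.5541  r=1.8259  x^+=2.7391  v^+=4.7219  a^+=1.6668
step 3: x_pred=7.2324  r=-7.9424  x^+=2.0778  v^+=2.2298  a^+=-1.7919
step 4: x_pred=3.3113  r=-3.9213  x^+=0.7664  v^+=-1.1709  a^+=-3.4996
step 5: x_pred=-1.4109  r=5.2809  x^+=2.0164  v^+=-1.4987  a^+=-1.1998
step 6: x_pred=0.3592  r=1.0208  x^+=1.0217  v^+=-1.9965  a^+=-0.7553
step 7: x_pred=-0.8955  r=6.5955  x^+=3.3850  v^+=0.5949  a^+=2.1169
step 8: x_pred=4.6079  r=-0.3679  x^+=4.3691  v^+=2.1724  a^+=1.9567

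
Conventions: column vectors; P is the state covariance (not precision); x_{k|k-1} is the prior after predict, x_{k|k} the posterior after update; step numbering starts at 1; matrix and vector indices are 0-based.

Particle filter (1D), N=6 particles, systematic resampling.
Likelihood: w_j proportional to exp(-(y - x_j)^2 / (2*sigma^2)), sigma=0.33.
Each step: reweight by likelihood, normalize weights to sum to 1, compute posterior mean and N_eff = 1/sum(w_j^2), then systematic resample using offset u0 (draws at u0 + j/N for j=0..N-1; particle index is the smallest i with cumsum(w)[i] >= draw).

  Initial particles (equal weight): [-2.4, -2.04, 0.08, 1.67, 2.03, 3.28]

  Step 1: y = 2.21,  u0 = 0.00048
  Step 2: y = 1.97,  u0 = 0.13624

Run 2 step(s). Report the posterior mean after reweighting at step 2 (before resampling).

step 1: w=[0.0000, 0.0000, 0.0000, 0.2322, 0.7632, 0.0046]  mean=1.9522  Neff=1.5713  idx=[3, 3, 4, 4, 4, 4]
step 2: w=[0.1258, 0.1258, 0.1871, 0.1871, 0.1871, 0.1871]  mean=1.9394  Neff=5.8251  idx=[1, 2, 3, 4, 4, 5]

post_mean = 1.9394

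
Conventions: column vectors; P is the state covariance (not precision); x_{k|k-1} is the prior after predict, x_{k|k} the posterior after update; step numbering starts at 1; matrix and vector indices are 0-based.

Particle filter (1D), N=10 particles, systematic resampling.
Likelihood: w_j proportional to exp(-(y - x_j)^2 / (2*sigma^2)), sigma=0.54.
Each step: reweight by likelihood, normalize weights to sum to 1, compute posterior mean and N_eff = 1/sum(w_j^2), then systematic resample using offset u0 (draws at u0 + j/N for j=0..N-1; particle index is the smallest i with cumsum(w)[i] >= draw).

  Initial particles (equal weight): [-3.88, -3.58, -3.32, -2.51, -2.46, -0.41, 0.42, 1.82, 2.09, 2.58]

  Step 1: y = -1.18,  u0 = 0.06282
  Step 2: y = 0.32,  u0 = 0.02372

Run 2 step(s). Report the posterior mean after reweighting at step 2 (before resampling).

step 1: w=[0.0000, 0.0001, 0.0008, 0.0997, 0.1247, 0.7490, 0.0257, 0.0000, 0.0000, 0.0000]  mean=-0.8564  Neff=1.7032  idx=[3, 4, 5, 5, 5, 5, 5, 5, 5, 5]
step 2: w=[0.0000, 0.0000, 0.1250, 0.1250, 0.1250, 0.1250, 0.1250, 0.1250, 0.1250, 0.1250]  mean=-0.4100  Neff=8.0000  idx=[2, 2, 3, 4, 5, 6, 6, 7, 8, 9]

post_mean = -0.4100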